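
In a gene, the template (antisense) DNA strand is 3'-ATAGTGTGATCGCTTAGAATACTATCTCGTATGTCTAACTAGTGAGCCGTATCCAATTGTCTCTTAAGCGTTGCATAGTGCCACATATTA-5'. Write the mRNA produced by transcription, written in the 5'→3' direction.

Reading the template 3'→5' as shown, RNA polymerase pairs each base (A→U, T→A, G↔C) to build mRNA 5'→3' directly.

5'-UAUCACACUAGCGAAUCUUAUGAUAGAGCAUACAGAUUGAUCACUCGGCAUAGGUUAACAGAGAAUUCGCAACGUAUCACGGUGUAUAAU-3'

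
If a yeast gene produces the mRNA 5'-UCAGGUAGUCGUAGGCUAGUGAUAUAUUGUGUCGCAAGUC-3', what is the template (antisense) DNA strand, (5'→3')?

5'-GACTTGCGACACAATATATCACTAGCCTACGACTACCTGA-3'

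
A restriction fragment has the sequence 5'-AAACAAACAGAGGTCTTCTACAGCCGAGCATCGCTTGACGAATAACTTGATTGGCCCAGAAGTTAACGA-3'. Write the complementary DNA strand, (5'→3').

Pairing A↔T and G↔C gives TTTGTTTGTCTCCAGAAGATGTCGGCTCGTAGCGAACTGCTTATTGAACTAACCGGGTCTTCAATTGCT, running 3'→5'. Reverse for the 5'→3' convention.

5′-TCGTTAACTTCTGGGCCAATCAAGTTATTCGTCAAGCGATGCTCGGCTGTAGAAGACCTCTGTTTGTTT-3′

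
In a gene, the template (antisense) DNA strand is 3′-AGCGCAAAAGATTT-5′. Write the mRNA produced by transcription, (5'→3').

Reading the template 3'→5' as shown, RNA polymerase pairs each base (A→U, T→A, G↔C) to build mRNA 5'→3' directly.

5'-UCGCGUUUUCUAAA-3'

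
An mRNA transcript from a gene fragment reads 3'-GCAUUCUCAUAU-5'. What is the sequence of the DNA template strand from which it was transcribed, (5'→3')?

Written 5'→3' the mRNA is UAUACUCUUACG, so the coding DNA strand is TATACTCTTACG. The template is its reverse complement.

5'-CGTAAGAGTATA-3'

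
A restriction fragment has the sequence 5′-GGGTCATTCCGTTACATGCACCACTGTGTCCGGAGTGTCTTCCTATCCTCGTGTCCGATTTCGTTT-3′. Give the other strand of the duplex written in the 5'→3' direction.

The complement of GGGTCATTCCGTTACATGCACCACTGTGTCCGGAGTGTCTTCCTATCCTCGTGTCCGATTTCGTTT is CCCAGTAAGGCAATGTACGTGGTGACACAGGCCTCACAGAAGGATAGGAGCACAGGCTAAAGCAAA (A↔T, G↔C). DNA strands are antiparallel, so the complementary strand runs 3'→5'; reversing gives the 5'→3' form.

5'-AAACGAAATCGGACACGAGGATAGGAAGACACTCCGGACACAGTGGTGCATGTAACGGAATGACCC-3'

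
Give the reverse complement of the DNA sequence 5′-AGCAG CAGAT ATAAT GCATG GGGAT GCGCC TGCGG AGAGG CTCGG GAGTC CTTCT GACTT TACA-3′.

5'-TGTAAAGTCAGAAGGACTCCCGAGCCTCTCCGCAGGCGCATCCCCATGCATTATATCTGCTGCT-3'

Complement each base (A↔T, G↔C): TCGTCGTCTATATTACGTACCCCTACGCGGACGCCTCTCCGAGCCCTCAGGAAGACTGAAATGT. Then reverse.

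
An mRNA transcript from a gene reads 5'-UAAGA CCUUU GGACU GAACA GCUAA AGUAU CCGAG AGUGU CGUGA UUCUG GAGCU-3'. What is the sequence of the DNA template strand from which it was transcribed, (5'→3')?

5'-AGCTCCAGAATCACGACACTCTCGGATACTTTAGCTGTTCAGTCCAAAGGTCTTA-3'

Replace U with T to get the coding DNA strand: TAAGACCTTTGGACTGAACAGCTAAAGTATCCGAGAGTGTCGTGATTCTGGAGCT. The template strand is its reverse complement (complement ATTCTGGAAACCTGACTTGTCGATTTCATAGGCTCTCACAGCACTAAGACCTCGA, then reverse).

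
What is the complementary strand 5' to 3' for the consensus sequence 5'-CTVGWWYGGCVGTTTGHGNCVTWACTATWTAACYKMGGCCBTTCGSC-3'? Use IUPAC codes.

5'-GSCGAAVGGCCKMRGTTAWATAGTWABGNCDCAAACBGCCRWWCBAG-3'

Standard pairs A↔T, G↔C; ambiguity codes pair Y↔R, M↔K, W↔W, S↔S, B↔V, H↔D, N↔N. Complement (GABCWWRCCGBCAAACDCNGBAWTGATAWATTGRMKCCGGVAAGCSG), then reverse for 5'→3'.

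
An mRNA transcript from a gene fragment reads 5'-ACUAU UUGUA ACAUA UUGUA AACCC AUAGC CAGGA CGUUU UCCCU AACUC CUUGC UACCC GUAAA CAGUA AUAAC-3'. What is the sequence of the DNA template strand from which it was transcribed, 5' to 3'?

5'-GTTATTACTGTTTACGGGTAGCAAGGAGTTAGGGAAAACGTCCTGGCTATGGGTTTACAATATGTTACAAATAGT-3'

Replace U with T to get the coding DNA strand: ACTATTTGTAACATATTGTAAACCCATAGCCAGGACGTTTTCCCTAACTCCTTGCTACCCGTAAACAGTAATAAC. The template strand is its reverse complement (complement TGATAAACATTGTATAACATTTGGGTATCGGTCCTGCAAAAGGGATTGAGGAACGATGGGCATTTGTCATTATTG, then reverse).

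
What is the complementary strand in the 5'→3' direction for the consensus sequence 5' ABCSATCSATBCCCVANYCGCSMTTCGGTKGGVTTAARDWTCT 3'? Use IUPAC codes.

Standard pairs A↔T, G↔C; ambiguity codes pair R↔Y, M↔K, W↔W, S↔S, B↔V, D↔H, N↔N. Complement (TVGSTAGSTAVGGGBTNRGCGSKAAGCCAMCCBAATTYHWAGA), then reverse for 5'→3'.

5′-AGAWHYTTAABCCMACCGAAKSGCGRNTBGGGVATSGATSGVT-3′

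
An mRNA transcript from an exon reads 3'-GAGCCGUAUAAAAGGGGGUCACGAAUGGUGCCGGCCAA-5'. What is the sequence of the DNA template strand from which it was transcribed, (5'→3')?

5′-CTCGGCATATTTTCCCCCAGTGCTTACCACGGCCGGTT-3′

Written 5'→3' the mRNA is AACCGGCCGUGGUAAGCACUGGGGGAAAAUAUGCCGAG, so the coding DNA strand is AACCGGCCGTGGTAAGCACTGGGGGAAAATATGCCGAG. The template is its reverse complement.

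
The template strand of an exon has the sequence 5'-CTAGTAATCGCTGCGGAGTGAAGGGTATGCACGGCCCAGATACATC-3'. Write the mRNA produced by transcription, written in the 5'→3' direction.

5'-GAUGUAUCUGGGCCGUGCAUACCCUUCACUCCGCAGCGAUUACUAG-3'

RNA polymerase reads the template 3'→5' and synthesizes mRNA 5'→3' by base-pairing (A→U, T→A, G↔C). The complement of the template is GATCATTAGCGACGCCTCACTTCCCATACGTGCCGGGTCTATGTAG; antiparallel, so 5'→3' the coding strand is GATGTATCTGGGCCGTGCATACCCTTCACTCCGCAGCGATTACTAG. Replace T with U for the mRNA.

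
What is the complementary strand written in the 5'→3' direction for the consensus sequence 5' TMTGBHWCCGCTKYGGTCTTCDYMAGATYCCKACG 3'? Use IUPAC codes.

Standard pairs A↔T, G↔C; ambiguity codes pair Y↔R, M↔K, W↔W, B↔V, D↔H. Complement (AKACVDWGGCGAMRCCAGAAGHRKTCTARGGMTGC), then reverse for 5'→3'.

5′-CGTMGGRATCTKRHGAAGACCRMAGCGGWDVCAKA-3′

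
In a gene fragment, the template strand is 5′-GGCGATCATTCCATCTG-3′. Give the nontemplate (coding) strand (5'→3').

The coding strand is complementary and antiparallel to the template: take the complement (A↔T, G↔C) and reverse.

5'-CAGATGGAATGATCGCC-3'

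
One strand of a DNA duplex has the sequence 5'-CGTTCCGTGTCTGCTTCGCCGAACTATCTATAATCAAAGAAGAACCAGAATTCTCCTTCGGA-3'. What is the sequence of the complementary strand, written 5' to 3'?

5'-TCCGAAGGAGAATTCTGGTTCTTCTTTGATTATAGATAGTTCGGCGAAGCAGACACGGAACG-3'

The complement of CGTTCCGTGTCTGCTTCGCCGAACTATCTATAATCAAAGAAGAACCAGAATTCTCCTTCGGA is GCAAGGCACAGACGAAGCGGCTTGATAGATATTAGTTTCTTCTTGGTCTTAAGAGGAAGCCT (A↔T, G↔C). DNA strands are antiparallel, so the complementary strand runs 3'→5'; reversing gives the 5'→3' form.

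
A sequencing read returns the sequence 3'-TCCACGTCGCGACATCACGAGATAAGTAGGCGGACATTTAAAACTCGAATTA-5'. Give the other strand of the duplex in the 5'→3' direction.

The strand is given 3'→5', so its complement runs 5'→3' in the same left-to-right order: pair each base A↔T, G↔C.

5'-AGGTGCAGCGCTGTAGTGCTCTATTCATCCGCCTGTAAATTTTGAGCTTAAT-3'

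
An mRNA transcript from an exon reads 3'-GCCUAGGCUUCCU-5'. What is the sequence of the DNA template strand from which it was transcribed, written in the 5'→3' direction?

5'-CGGATCCGAAGGA-3'

Written 5'→3' the mRNA is UCCUUCGGAUCCG, so the coding DNA strand is TCCTTCGGATCCG. The template is its reverse complement.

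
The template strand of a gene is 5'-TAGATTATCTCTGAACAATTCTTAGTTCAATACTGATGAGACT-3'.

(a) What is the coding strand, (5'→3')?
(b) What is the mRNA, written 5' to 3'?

(a) 5'-AGTCTCATCAGTATTGAACTAAGAATTGTTCAGAGATAATCTA-3'
(b) 5'-AGUCUCAUCAGUAUUGAACUAAGAAUUGUUCAGAGAUAAUCUA-3'

(a) The coding strand is the reverse complement of the template: complement ATCTAATAGAGACTTGTTAAGAATCAAGTTATGACTACTCTGA, then reverse.
(b) mRNA has the coding-strand sequence with T→U.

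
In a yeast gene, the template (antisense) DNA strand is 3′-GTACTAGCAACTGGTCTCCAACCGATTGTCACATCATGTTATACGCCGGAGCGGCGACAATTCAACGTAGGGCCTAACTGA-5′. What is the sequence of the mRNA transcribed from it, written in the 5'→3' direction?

Reading the template 3'→5' as shown, RNA polymerase pairs each base (A→U, T→A, G↔C) to build mRNA 5'→3' directly.

5'-CAUGAUCGUUGACCAGAGGUUGGCUAACAGUGUAGUACAAUAUGCGGCCUCGCCGCUGUUAAGUUGCAUCCCGGAUUGACU-3'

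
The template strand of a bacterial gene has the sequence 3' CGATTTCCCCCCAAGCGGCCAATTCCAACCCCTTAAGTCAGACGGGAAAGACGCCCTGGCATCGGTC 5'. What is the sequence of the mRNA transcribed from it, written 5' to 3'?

Reading the template 3'→5' as shown, RNA polymerase pairs each base (A→U, T→A, G↔C) to build mRNA 5'→3' directly.

5'-GCUAAAGGGGGGUUCGCCGGUUAAGGUUGGGGAAUUCAGUCUGCCCUUUCUGCGGGACCGUAGCCAG-3'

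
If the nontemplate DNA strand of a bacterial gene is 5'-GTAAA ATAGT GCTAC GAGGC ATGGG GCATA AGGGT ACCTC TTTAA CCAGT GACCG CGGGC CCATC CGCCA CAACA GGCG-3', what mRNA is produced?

5′-GUAAAAUAGUGCUACGAGGCAUGGGGCAUAAGGGUACCUCUUUAACCAGUGACCGCGGGCCCAUCCGCCACAACAGGCG-3′

mRNA has the coding-strand sequence with U in place of T.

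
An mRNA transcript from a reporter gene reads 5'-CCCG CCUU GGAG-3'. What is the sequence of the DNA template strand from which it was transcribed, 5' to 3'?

5'-CTCCAAGGCGGG-3'

Replace U with T to get the coding DNA strand: CCCGCCTTGGAG. The template strand is its reverse complement (complement GGGCGGAACCTC, then reverse).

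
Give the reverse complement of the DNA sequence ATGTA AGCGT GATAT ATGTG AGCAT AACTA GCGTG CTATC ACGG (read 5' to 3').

Reading the sequence 3'→5' and pairing each base (A↔T, G↔C) gives the reverse complement directly.

5'-CCGTGATAGCACGCTAGTTATGCTCACATATATCACGCTTACAT-3'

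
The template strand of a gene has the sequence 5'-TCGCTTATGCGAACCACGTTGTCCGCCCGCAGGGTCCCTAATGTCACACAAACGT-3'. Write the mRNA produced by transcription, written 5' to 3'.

The mRNA has the sequence of the coding strand (reverse complement of the template) with T→U. Reverse complement of TCGCTTATGCGAACCACGTTGTCCGCCCGCAGGGTCCCTAATGTCACACAAACGT is ACGTTTGTGTGACATTAGGGACCCTGCGGGCGGACAACGTGGTTCGCATAAGCGA; then T→U.

5'-ACGUUUGUGUGACAUUAGGGACCCUGCGGGCGGACAACGUGGUUCGCAUAAGCGA-3'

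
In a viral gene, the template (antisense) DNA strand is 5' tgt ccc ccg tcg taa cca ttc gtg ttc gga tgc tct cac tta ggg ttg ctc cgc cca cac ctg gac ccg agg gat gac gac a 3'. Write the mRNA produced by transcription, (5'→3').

RNA polymerase reads the template 3'→5' and synthesizes mRNA 5'→3' by base-pairing (A→U, T→A, G↔C). The complement of the template is ACAGGGGGCAGCATTGGTAAGCACAAGCCTACGAGAGTGAATCCCAACGAGGCGGGTGTGGACCTGGGCTCCCTACTGCTGT; antiparallel, so 5'→3' the coding strand is TGTCGTCATCCCTCGGGTCCAGGTGTGGGCGGAGCAACCCTAAGTGAGAGCATCCGAACACGAATGGTTACGACGGGGGACA. Replace T with U for the mRNA.

5'-UGUCGUCAUCCCUCGGGUCCAGGUGUGGGCGGAGCAACCCUAAGUGAGAGCAUCCGAACACGAAUGGUUACGACGGGGGACA-3'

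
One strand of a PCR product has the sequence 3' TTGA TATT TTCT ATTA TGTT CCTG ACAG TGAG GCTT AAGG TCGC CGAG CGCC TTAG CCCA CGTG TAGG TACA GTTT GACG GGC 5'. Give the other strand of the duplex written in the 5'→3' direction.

5'-AACTATAAAAGATAATACAAGGACTGTCACTCCGAATTCCAGCGGCTCGCGGAATCGGGTGCACATCCATGTCAAACTGCCCG-3'

The strand is given 3'→5', so its complement runs 5'→3' in the same left-to-right order: pair each base A↔T, G↔C.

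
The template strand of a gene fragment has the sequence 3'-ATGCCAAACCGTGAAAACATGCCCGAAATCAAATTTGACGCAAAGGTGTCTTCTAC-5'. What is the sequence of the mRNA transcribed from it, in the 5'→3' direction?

Reading the template 3'→5' as shown, RNA polymerase pairs each base (A→U, T→A, G↔C) to build mRNA 5'→3' directly.

5'-UACGGUUUGGCACUUUUGUACGGGCUUUAGUUUAAACUGCGUUUCCACAGAAGAUG-3'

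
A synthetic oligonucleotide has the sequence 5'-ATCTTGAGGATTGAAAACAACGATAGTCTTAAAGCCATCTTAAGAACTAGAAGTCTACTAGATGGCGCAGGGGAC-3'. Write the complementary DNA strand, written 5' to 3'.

5′-GTCCCCTGCGCCATCTAGTAGACTTCTAGTTCTTAAGATGGCTTTAAGACTATCGTTGTTTTCAATCCTCAAGAT-3′

The complement of ATCTTGAGGATTGAAAACAACGATAGTCTTAAAGCCATCTTAAGAACTAGAAGTCTACTAGATGGCGCAGGGGAC is TAGAACTCCTAACTTTTGTTGCTATCAGAATTTCGGTAGAATTCTTGATCTTCAGATGATCTACCGCGTCCCCTG (A↔T, G↔C). DNA strands are antiparallel, so the complementary strand runs 3'→5'; reversing gives the 5'→3' form.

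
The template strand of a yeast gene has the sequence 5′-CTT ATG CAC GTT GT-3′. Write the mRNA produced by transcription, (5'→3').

5'-ACAACGUGCAUAAG-3'

RNA polymerase reads the template 3'→5' and synthesizes mRNA 5'→3' by base-pairing (A→U, T→A, G↔C). The complement of the template is GAATACGTGCAACA; antiparallel, so 5'→3' the coding strand is ACAACGTGCATAAG. Replace T with U for the mRNA.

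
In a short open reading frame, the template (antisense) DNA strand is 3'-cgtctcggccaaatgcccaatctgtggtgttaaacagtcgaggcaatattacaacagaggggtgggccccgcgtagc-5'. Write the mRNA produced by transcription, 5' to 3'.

5'-GCAGAGCCGGUUUACGGGUUAGACACCACAAUUUGUCAGCUCCGUUAUAAUGUUGUCUCCCCACCCGGGGCGCAUCG-3'

Reading the template 3'→5' as shown, RNA polymerase pairs each base (A→U, T→A, G↔C) to build mRNA 5'→3' directly.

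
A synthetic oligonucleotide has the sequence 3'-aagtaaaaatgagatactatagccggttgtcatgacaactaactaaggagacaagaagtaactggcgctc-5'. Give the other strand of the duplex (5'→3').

The strand is given 3'→5', so its complement runs 5'→3' in the same left-to-right order: pair each base A↔T, G↔C.

5′-TTCATTTTTACTCTATGATATCGGCCAACAGTACTGTTGATTGATTCCTCTGTTCTTCATTGACCGCGAG-3′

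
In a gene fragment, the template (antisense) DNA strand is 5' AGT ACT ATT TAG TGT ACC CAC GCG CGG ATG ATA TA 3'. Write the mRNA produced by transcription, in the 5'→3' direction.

The mRNA has the sequence of the coding strand (reverse complement of the template) with T→U. Reverse complement of AGTACTATTTAGTGTACCCACGCGCGGATGATATA is TATATCATCCGCGCGTGGGTACACTAAATAGTACT; then T→U.

5′-UAUAUCAUCCGCGCGUGGGUACACUAAAUAGUACU-3′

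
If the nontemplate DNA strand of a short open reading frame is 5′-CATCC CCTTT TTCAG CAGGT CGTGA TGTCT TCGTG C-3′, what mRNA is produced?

5′-CAUCCCCUUUUUCAGCAGGUCGUGAUGUCUUCGUGC-3′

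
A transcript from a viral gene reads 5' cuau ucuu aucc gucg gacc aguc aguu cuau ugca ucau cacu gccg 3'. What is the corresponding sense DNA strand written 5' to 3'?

5'-CTATTCTTATCCGTCGGACCAGTCAGTTCTATTGCATCATCACTGCCG-3'

The coding DNA strand has the same 5'→3' sequence as the mRNA with U replaced by T.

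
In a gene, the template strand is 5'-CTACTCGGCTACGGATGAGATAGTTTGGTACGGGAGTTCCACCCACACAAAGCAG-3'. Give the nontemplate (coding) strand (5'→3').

The coding strand is complementary and antiparallel to the template: take the complement (A↔T, G↔C) and reverse.

5′-CTGCTTTGTGTGGGTGGAACTCCCGTACCAAACTATCTCATCCGTAGCCGAGTAG-3′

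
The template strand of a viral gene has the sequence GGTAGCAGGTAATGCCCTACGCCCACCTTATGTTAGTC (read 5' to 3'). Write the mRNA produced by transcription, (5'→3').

5'-GACUAACAUAAGGUGGGCGUAGGGCAUUACCUGCUACC-3'

The mRNA has the sequence of the coding strand (reverse complement of the template) with T→U. Reverse complement of GGTAGCAGGTAATGCCCTACGCCCACCTTATGTTAGTC is GACTAACATAAGGTGGGCGTAGGGCATTACCTGCTACC; then T→U.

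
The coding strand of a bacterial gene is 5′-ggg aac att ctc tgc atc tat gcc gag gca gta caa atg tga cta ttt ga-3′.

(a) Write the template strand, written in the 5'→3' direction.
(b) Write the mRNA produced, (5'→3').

(a) 5′-TCAAATAGTCACATTTGTACTGCCTCGGCATAGATGCAGAGAATGTTCCC-3′
(b) 5'-GGGAACAUUCUCUGCAUCUAUGCCGAGGCAGUACAAAUGUGACUAUUUGA-3'

(a) The template strand is the reverse complement of the coding strand: complement CCCTTGTAAGAGACGTAGATACGGCTCCGTCATGTTTACACTGATAAACT, then reverse.
(b) mRNA matches the coding strand with T→U.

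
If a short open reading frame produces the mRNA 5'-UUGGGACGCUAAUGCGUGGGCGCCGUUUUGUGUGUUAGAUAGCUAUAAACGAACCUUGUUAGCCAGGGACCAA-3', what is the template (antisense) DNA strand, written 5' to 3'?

5'-TTGGTCCCTGGCTAACAAGGTTCGTTTATAGCTATCTAACACACAAAACGGCGCCCACGCATTAGCGTCCCAA-3'

Replace U with T to get the coding DNA strand: TTGGGACGCTAATGCGTGGGCGCCGTTTTGTGTGTTAGATAGCTATAAACGAACCTTGTTAGCCAGGGACCAA. The template strand is its reverse complement (complement AACCCTGCGATTACGCACCCGCGGCAAAACACACAATCTATCGATATTTGCTTGGAACAATCGGTCCCTGGTT, then reverse).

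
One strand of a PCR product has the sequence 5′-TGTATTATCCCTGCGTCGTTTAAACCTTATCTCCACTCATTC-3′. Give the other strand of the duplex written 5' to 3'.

The complement of TGTATTATCCCTGCGTCGTTTAAACCTTATCTCCACTCATTC is ACATAATAGGGACGCAGCAAATTTGGAATAGAGGTGAGTAAG (A↔T, G↔C). DNA strands are antiparallel, so the complementary strand runs 3'→5'; reversing gives the 5'→3' form.

5'-GAATGAGTGGAGATAAGGTTTAAACGACGCAGGGATAATACA-3'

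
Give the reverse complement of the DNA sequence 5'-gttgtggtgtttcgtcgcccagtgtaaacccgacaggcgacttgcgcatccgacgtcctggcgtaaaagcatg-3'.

5'-CATGCTTTTACGCCAGGACGTCGGATGCGCAAGTCGCCTGTCGGGTTTACACTGGGCGACGAAACACCACAAC-3'

Reading the sequence 3'→5' and pairing each base (A↔T, G↔C) gives the reverse complement directly.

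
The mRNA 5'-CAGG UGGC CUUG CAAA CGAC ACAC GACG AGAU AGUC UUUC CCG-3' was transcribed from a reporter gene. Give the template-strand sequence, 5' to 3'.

5'-CGGGAAAGACTATCTCGTCGTGTGTCGTTTGCAAGGCCACCTG-3'

Replace U with T to get the coding DNA strand: CAGGTGGCCTTGCAAACGACACACGACGAGATAGTCTTTCCCG. The template strand is its reverse complement (complement GTCCACCGGAACGTTTGCTGTGTGCTGCTCTATCAGAAAGGGC, then reverse).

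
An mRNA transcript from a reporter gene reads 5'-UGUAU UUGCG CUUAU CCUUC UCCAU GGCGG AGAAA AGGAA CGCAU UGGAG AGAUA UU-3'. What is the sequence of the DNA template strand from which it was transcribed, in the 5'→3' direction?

5′-AATATCTCTCCAATGCGTTCCTTTTCTCCGCCATGGAGAAGGATAAGCGCAAATACA-3′

Replace U with T to get the coding DNA strand: TGTATTTGCGCTTATCCTTCTCCATGGCGGAGAAAAGGAACGCATTGGAGAGATATT. The template strand is its reverse complement (complement ACATAAACGCGAATAGGAAGAGGTACCGCCTCTTTTCCTTGCGTAACCTCTCTATAA, then reverse).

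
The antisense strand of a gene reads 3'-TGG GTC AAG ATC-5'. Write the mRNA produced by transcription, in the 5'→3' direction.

Reading the template 3'→5' as shown, RNA polymerase pairs each base (A→U, T→A, G↔C) to build mRNA 5'→3' directly.

5′-ACCCAGUUCUAG-3′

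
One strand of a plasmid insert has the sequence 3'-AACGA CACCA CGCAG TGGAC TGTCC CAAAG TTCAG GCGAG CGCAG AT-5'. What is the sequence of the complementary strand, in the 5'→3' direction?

The strand is given 3'→5', so its complement runs 5'→3' in the same left-to-right order: pair each base A↔T, G↔C.

5′-TTGCTGTGGTGCGTCACCTGACAGGGTTTCAAGTCCGCTCGCGTCTA-3′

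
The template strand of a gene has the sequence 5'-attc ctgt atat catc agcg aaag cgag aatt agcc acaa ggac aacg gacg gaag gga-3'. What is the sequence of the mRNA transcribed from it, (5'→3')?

RNA polymerase reads the template 3'→5' and synthesizes mRNA 5'→3' by base-pairing (A→U, T→A, G↔C). The complement of the template is TAAGGACATATAGTAGTCGCTTTCGCTCTTAATCGGTGTTCCTGTTGCCTGCCTTCCCT; antiparallel, so 5'→3' the coding strand is TCCCTTCCGTCCGTTGTCCTTGTGGCTAATTCTCGCTTTCGCTGATGATATACAGGAAT. Replace T with U for the mRNA.

5'-UCCCUUCCGUCCGUUGUCCUUGUGGCUAAUUCUCGCUUUCGCUGAUGAUAUACAGGAAU-3'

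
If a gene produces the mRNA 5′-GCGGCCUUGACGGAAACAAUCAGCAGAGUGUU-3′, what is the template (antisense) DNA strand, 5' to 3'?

Replace U with T to get the coding DNA strand: GCGGCCTTGACGGAAACAATCAGCAGAGTGTT. The template strand is its reverse complement (complement CGCCGGAACTGCCTTTGTTAGTCGTCTCACAA, then reverse).

5'-AACACTCTGCTGATTGTTTCCGTCAAGGCCGC-3'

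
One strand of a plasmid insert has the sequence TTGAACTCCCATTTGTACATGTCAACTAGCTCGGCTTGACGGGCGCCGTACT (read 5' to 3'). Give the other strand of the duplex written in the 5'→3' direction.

5′-AGTACGGCGCCCGTCAAGCCGAGCTAGTTGACATGTACAAATGGGAGTTCAA-3′

Pairing A↔T and G↔C gives AACTTGAGGGTAAACATGTACAGTTGATCGAGCCGAACTGCCCGCGGCATGA, running 3'→5'. Reverse for the 5'→3' convention.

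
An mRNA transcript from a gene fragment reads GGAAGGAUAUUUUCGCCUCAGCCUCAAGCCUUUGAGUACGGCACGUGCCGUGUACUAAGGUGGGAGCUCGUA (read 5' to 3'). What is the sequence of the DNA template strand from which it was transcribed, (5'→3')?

5'-TACGAGCTCCCACCTTAGTACACGGCACGTGCCGTACTCAAAGGCTTGAGGCTGAGGCGAAAATATCCTTCC-3'

Replace U with T to get the coding DNA strand: GGAAGGATATTTTCGCCTCAGCCTCAAGCCTTTGAGTACGGCACGTGCCGTGTACTAAGGTGGGAGCTCGTA. The template strand is its reverse complement (complement CCTTCCTATAAAAGCGGAGTCGGAGTTCGGAAACTCATGCCGTGCACGGCACATGATTCCACCCTCGAGCAT, then reverse).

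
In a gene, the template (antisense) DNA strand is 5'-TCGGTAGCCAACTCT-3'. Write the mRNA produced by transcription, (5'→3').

5'-AGAGUUGGCUACCGA-3'

RNA polymerase reads the template 3'→5' and synthesizes mRNA 5'→3' by base-pairing (A→U, T→A, G↔C). The complement of the template is AGCCATCGGTTGAGA; antiparallel, so 5'→3' the coding strand is AGAGTTGGCTACCGA. Replace T with U for the mRNA.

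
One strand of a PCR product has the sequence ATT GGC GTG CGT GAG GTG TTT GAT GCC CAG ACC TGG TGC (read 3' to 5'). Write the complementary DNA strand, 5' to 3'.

5'-TAACCGCACGCACTCCACAAACTACGGGTCTGGACCACG-3'

The strand is given 3'→5', so its complement runs 5'→3' in the same left-to-right order: pair each base A↔T, G↔C.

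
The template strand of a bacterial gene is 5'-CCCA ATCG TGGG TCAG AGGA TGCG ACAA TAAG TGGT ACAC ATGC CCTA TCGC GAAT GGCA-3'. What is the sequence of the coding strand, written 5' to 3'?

The coding strand is complementary and antiparallel to the template: take the complement (A↔T, G↔C) and reverse.

5'-TGCCATTCGCGATAGGGCATGTGTACCACTTATTGTCGCATCCTCTGACCCACGATTGGG-3'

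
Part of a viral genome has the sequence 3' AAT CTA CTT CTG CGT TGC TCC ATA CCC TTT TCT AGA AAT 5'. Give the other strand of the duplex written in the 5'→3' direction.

5'-TTAGATGAAGACGCAACGAGGTATGGGAAAAGATCTTTA-3'

The strand is given 3'→5', so its complement runs 5'→3' in the same left-to-right order: pair each base A↔T, G↔C.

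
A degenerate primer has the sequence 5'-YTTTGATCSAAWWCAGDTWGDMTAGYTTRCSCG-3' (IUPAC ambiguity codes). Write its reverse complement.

Standard pairs A↔T, G↔C; ambiguity codes pair R↔Y, M↔K, W↔W, S↔S, D↔H. Complement (RAAACTAGSTTWWGTCHAWCHKATCRAAYGSGC), then reverse for 5'→3'.

5'-CGSGYAARCTAKHCWAHCTGWWTTSGATCAAAR-3'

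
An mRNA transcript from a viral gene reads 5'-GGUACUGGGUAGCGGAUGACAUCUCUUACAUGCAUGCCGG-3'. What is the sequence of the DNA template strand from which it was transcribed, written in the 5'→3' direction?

Replace U with T to get the coding DNA strand: GGTACTGGGTAGCGGATGACATCTCTTACATGCATGCCGG. The template strand is its reverse complement (complement CCATGACCCATCGCCTACTGTAGAGAATGTACGTACGGCC, then reverse).

5'-CCGGCATGCATGTAAGAGATGTCATCCGCTACCCAGTACC-3'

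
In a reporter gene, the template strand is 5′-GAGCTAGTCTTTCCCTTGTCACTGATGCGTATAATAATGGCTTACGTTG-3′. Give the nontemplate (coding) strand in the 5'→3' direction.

The coding strand is complementary and antiparallel to the template: take the complement (A↔T, G↔C) and reverse.

5'-CAACGTAAGCCATTATTATACGCATCAGTGACAAGGGAAAGACTAGCTC-3'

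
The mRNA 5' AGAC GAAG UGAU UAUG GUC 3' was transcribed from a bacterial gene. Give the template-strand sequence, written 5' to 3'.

Replace U with T to get the coding DNA strand: AGACGAAGTGATTATGGTC. The template strand is its reverse complement (complement TCTGCTTCACTAATACCAG, then reverse).

5'-GACCATAATCACTTCGTCT-3'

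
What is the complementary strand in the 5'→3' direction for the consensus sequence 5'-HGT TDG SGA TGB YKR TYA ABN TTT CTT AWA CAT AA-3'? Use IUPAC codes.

Standard pairs A↔T, G↔C; ambiguity codes pair R↔Y, K↔M, W↔W, S↔S, B↔V, D↔H, N↔N. Complement (DCAAHCSCTACVRMYARTTVNAAAGAATWTGTATT), then reverse for 5'→3'.

5'-TTATGTWTAAGAAANVTTRAYMRVCATCSCHAACD-3'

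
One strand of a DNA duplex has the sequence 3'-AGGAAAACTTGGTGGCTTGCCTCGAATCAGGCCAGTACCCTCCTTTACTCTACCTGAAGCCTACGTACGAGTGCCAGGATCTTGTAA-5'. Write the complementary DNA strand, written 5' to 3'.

5'-TCCTTTTGAACCACCGAACGGAGCTTAGTCCGGTCATGGGAGGAAATGAGATGGACTTCGGATGCATGCTCACGGTCCTAGAACATT-3'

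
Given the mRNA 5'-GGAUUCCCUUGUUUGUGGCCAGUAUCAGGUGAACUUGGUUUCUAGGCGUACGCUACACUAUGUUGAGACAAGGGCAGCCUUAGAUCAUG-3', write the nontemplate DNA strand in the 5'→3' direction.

The coding DNA strand has the same 5'→3' sequence as the mRNA with U replaced by T.

5'-GGATTCCCTTGTTTGTGGCCAGTATCAGGTGAACTTGGTTTCTAGGCGTACGCTACACTATGTTGAGACAAGGGCAGCCTTAGATCATG-3'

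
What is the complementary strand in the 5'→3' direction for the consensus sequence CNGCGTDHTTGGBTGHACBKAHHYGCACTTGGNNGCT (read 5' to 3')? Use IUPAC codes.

Standard pairs A↔T, G↔C; ambiguity codes pair Y↔R, K↔M, B↔V, D↔H, N↔N. Complement (GNCGCAHDAACCVACDTGVMTDDRCGTGAACCNNCGA), then reverse for 5'→3'.

5′-AGCNNCCAAGTGCRDDTMVGTDCAVCCAADHACGCNG-3′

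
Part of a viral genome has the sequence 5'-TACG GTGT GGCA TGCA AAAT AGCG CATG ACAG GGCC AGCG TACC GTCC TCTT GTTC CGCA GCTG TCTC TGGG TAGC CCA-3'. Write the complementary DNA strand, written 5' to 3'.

5'-TGGGCTACCCAGAGACAGCTGCGGAACAAGAGGACGGTACGCTGGCCCTGTCATGCGCTATTTTGCATGCCACACCGTA-3'

Pairing A↔T and G↔C gives ATGCCACACCGTACGTTTTATCGCGTACTGTCCCGGTCGCATGGCAGGAGAACAAGGCGTCGACAGAGACCCATCGGGT, running 3'→5'. Reverse for the 5'→3' convention.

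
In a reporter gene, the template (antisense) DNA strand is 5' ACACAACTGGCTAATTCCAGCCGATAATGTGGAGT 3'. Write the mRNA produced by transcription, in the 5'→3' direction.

5'-ACUCCACAUUAUCGGCUGGAAUUAGCCAGUUGUGU-3'

The mRNA has the sequence of the coding strand (reverse complement of the template) with T→U. Reverse complement of ACACAACTGGCTAATTCCAGCCGATAATGTGGAGT is ACTCCACATTATCGGCTGGAATTAGCCAGTTGTGT; then T→U.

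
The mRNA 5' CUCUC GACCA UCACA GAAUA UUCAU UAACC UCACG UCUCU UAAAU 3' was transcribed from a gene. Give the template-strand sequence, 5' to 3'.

Replace U with T to get the coding DNA strand: CTCTCGACCATCACAGAATATTCATTAACCTCACGTCTCTTAAAT. The template strand is its reverse complement (complement GAGAGCTGGTAGTGTCTTATAAGTAATTGGAGTGCAGAGAATTTA, then reverse).

5'-ATTTAAGAGACGTGAGGTTAATGAATATTCTGTGATGGTCGAGAG-3'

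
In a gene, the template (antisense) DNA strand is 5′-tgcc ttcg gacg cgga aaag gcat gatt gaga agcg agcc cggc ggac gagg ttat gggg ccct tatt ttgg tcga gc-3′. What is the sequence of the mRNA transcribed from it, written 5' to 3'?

RNA polymerase reads the template 3'→5' and synthesizes mRNA 5'→3' by base-pairing (A→U, T→A, G↔C). The complement of the template is ACGGAAGCCTGCGCCTTTTCCGTACTAACTCTTCGCTCGGGCCGCCTGCTCCAATACCCCGGGAATAAAACCAGCTCG; antiparallel, so 5'→3' the coding strand is GCTCGACCAAAATAAGGGCCCCATAACCTCGTCCGCCGGGCTCGCTTCTCAATCATGCCTTTTCCGCGTCCGAAGGCA. Replace T with U for the mRNA.

5'-GCUCGACCAAAAUAAGGGCCCCAUAACCUCGUCCGCCGGGCUCGCUUCUCAAUCAUGCCUUUUCCGCGUCCGAAGGCA-3'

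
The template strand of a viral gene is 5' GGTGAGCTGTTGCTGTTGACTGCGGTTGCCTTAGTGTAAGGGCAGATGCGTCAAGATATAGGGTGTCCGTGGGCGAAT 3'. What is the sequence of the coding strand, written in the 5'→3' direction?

The coding strand is complementary and antiparallel to the template: take the complement (A↔T, G↔C) and reverse.

5'-ATTCGCCCACGGACACCCTATATCTTGACGCATCTGCCCTTACACTAAGGCAACCGCAGTCAACAGCAACAGCTCACC-3'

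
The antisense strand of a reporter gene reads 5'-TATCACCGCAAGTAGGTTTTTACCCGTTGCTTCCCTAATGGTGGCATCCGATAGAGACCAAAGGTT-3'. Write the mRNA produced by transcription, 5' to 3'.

RNA polymerase reads the template 3'→5' and synthesizes mRNA 5'→3' by base-pairing (A→U, T→A, G↔C). The complement of the template is ATAGTGGCGTTCATCCAAAAATGGGCAACGAAGGGATTACCACCGTAGGCTATCTCTGGTTTCCAA; antiparallel, so 5'→3' the coding strand is AACCTTTGGTCTCTATCGGATGCCACCATTAGGGAAGCAACGGGTAAAAACCTACTTGCGGTGATA. Replace T with U for the mRNA.

5'-AACCUUUGGUCUCUAUCGGAUGCCACCAUUAGGGAAGCAACGGGUAAAAACCUACUUGCGGUGAUA-3'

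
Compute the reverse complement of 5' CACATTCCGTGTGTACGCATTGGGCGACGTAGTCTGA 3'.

5'-TCAGACTACGTCGCCCAATGCGTACACACGGAATGTG-3'

Reading the sequence 3'→5' and pairing each base (A↔T, G↔C) gives the reverse complement directly.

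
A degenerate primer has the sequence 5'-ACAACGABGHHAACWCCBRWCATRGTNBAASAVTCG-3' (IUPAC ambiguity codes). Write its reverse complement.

5′-CGABTSTTVNACYATGWYVGGWGTTDDCVTCGTTGT-3′

Standard pairs A↔T, G↔C; ambiguity codes pair R↔Y, W↔W, S↔S, B↔V, H↔D, N↔N. Complement (TGTTGCTVCDDTTGWGGVYWGTAYCANVTTSTBAGC), then reverse for 5'→3'.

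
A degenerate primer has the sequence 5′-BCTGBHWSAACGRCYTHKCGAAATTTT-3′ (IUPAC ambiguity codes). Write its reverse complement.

5′-AAAATTTCGMDARGYCGTTSWDVCAGV-3′

Standard pairs A↔T, G↔C; ambiguity codes pair R↔Y, K↔M, W↔W, S↔S, B↔V, H↔D. Complement (VGACVDWSTTGCYGRADMGCTTTAAAA), then reverse for 5'→3'.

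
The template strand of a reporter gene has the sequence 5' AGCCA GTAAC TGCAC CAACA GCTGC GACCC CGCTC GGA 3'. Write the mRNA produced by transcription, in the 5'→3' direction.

RNA polymerase reads the template 3'→5' and synthesizes mRNA 5'→3' by base-pairing (A→U, T→A, G↔C). The complement of the template is TCGGTCATTGACGTGGTTGTCGACGCTGGGGCGAGCCT; antiparallel, so 5'→3' the coding strand is TCCGAGCGGGGTCGCAGCTGTTGGTGCAGTTACTGGCT. Replace T with U for the mRNA.

5′-UCCGAGCGGGGUCGCAGCUGUUGGUGCAGUUACUGGCU-3′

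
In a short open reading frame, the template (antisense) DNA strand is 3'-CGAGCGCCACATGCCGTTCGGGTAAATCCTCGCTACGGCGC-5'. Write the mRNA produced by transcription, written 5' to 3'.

5'-GCUCGCGGUGUACGGCAAGCCCAUUUAGGAGCGAUGCCGCG-3'

Reading the template 3'→5' as shown, RNA polymerase pairs each base (A→U, T→A, G↔C) to build mRNA 5'→3' directly.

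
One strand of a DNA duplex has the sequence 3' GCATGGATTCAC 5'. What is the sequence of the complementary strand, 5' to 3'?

5'-CGTACCTAAGTG-3'

The strand is given 3'→5', so its complement runs 5'→3' in the same left-to-right order: pair each base A↔T, G↔C.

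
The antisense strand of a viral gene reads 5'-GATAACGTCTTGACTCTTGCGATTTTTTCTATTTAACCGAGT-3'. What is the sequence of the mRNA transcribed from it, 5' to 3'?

The mRNA has the sequence of the coding strand (reverse complement of the template) with T→U. Reverse complement of GATAACGTCTTGACTCTTGCGATTTTTTCTATTTAACCGAGT is ACTCGGTTAAATAGAAAAAATCGCAAGAGTCAAGACGTTATC; then T→U.

5'-ACUCGGUUAAAUAGAAAAAAUCGCAAGAGUCAAGACGUUAUC-3'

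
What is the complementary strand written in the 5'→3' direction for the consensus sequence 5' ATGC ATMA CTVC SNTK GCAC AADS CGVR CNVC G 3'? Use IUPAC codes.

5'-CGBNGYBCGSHTTGTGCMANSGBAGTKATGCAT-3'

Standard pairs A↔T, G↔C; ambiguity codes pair R↔Y, M↔K, S↔S, D↔H, V↔B, N↔N. Complement (TACGTAKTGABGSNAMCGTGTTHSGCBYGNBGC), then reverse for 5'→3'.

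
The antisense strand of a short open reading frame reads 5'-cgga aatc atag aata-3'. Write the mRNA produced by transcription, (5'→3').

The mRNA has the sequence of the coding strand (reverse complement of the template) with T→U. Reverse complement of CGGAAATCATAGAATA is TATTCTATGATTTCCG; then T→U.

5'-UAUUCUAUGAUUUCCG-3'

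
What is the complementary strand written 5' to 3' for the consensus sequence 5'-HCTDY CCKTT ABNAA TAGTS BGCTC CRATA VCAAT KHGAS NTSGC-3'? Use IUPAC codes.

5'-GCSANSTCDMATTGBTATYGGAGCVSACTATTNVTAAMGGRHAGD-3'

Standard pairs A↔T, G↔C; ambiguity codes pair R↔Y, K↔M, S↔S, B↔V, D↔H, N↔N. Complement (DGAHRGGMAATVNTTATCASVCGAGGYTATBGTTAMDCTSNASCG), then reverse for 5'→3'.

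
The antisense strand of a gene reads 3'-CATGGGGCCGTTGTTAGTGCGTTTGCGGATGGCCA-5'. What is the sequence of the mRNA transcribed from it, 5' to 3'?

Reading the template 3'→5' as shown, RNA polymerase pairs each base (A→U, T→A, G↔C) to build mRNA 5'→3' directly.

5'-GUACCCCGGCAACAAUCACGCAAACGCCUACCGGU-3'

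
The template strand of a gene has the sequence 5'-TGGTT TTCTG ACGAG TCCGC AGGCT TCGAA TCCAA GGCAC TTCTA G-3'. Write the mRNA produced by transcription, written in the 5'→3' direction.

RNA polymerase reads the template 3'→5' and synthesizes mRNA 5'→3' by base-pairing (A→U, T→A, G↔C). The complement of the template is ACCAAAAGACTGCTCAGGCGTCCGAAGCTTAGGTTCCGTGAAGATC; antiparallel, so 5'→3' the coding strand is CTAGAAGTGCCTTGGATTCGAAGCCTGCGGACTCGTCAGAAAACCA. Replace T with U for the mRNA.

5'-CUAGAAGUGCCUUGGAUUCGAAGCCUGCGGACUCGUCAGAAAACCA-3'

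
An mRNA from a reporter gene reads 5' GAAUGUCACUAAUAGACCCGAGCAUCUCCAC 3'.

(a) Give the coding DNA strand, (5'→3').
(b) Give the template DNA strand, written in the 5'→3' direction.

(a) The coding strand matches the mRNA with U→T.
(b) The template strand is the reverse complement of the coding strand.

(a) 5′-GAATGTCACTAATAGACCCGAGCATCTCCAC-3′
(b) 5′-GTGGAGATGCTCGGGTCTATTAGTGACATTC-3′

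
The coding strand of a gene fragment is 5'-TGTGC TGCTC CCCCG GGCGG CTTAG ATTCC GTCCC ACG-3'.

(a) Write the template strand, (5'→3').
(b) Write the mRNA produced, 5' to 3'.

(a) 5'-CGTGGGACGGAATCTAAGCCGCCCGGGGGAGCAGCACA-3'
(b) 5'-UGUGCUGCUCCCCCGGGCGGCUUAGAUUCCGUCCCACG-3'

(a) The template strand is the reverse complement of the coding strand: complement ACACGACGAGGGGGCCCGCCGAATCTAAGGCAGGGTGC, then reverse.
(b) mRNA matches the coding strand with T→U.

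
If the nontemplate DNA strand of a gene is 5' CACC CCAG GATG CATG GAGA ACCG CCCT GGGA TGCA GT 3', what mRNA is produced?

5′-CACCCCAGGAUGCAUGGAGAACCGCCCUGGGAUGCAGU-3′

The mRNA is synthesized from the template strand, so it matches the coding strand with T replaced by U.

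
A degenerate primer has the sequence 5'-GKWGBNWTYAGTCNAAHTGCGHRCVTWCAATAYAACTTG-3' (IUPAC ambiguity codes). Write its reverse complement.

5′-CAAGTTRTATTGWABGYDCGCADTTNGACTRAWNVCWMC-3′

Standard pairs A↔T, G↔C; ambiguity codes pair R↔Y, K↔M, W↔W, B↔V, H↔D, N↔N. Complement (CMWCVNWARTCAGNTTDACGCDYGBAWGTTATRTTGAAC), then reverse for 5'→3'.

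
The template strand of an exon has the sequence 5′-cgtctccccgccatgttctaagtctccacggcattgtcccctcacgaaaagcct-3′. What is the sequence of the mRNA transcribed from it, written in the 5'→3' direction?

The mRNA has the sequence of the coding strand (reverse complement of the template) with T→U. Reverse complement of CGTCTCCCCGCCATGTTCTAAGTCTCCACGGCATTGTCCCCTCACGAAAAGCCT is AGGCTTTTCGTGAGGGGACAATGCCGTGGAGACTTAGAACATGGCGGGGAGACG; then T→U.

5'-AGGCUUUUCGUGAGGGGACAAUGCCGUGGAGACUUAGAACAUGGCGGGGAGACG-3'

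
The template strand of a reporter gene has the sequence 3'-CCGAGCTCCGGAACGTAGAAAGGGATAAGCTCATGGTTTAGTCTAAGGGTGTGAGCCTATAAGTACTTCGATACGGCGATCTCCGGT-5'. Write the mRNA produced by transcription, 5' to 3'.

Reading the template 3'→5' as shown, RNA polymerase pairs each base (A→U, T→A, G↔C) to build mRNA 5'→3' directly.

5'-GGCUCGAGGCCUUGCAUCUUUCCCUAUUCGAGUACCAAAUCAGAUUCCCACACUCGGAUAUUCAUGAAGCUAUGCCGCUAGAGGCCA-3'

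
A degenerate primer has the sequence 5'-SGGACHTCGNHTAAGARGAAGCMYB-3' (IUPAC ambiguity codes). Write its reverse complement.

5′-VRKGCTTCYTCTTADNCGADGTCCS-3′

Standard pairs A↔T, G↔C; ambiguity codes pair R↔Y, M↔K, S↔S, B↔V, H↔D, N↔N. Complement (SCCTGDAGCNDATTCTYCTTCGKRV), then reverse for 5'→3'.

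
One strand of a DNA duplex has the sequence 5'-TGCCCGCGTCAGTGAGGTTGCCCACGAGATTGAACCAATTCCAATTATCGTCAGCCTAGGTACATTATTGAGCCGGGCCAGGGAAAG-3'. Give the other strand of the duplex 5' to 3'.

5'-CTTTCCCTGGCCCGGCTCAATAATGTACCTAGGCTGACGATAATTGGAATTGGTTCAATCTCGTGGGCAACCTCACTGACGCGGGCA-3'

Pairing A↔T and G↔C gives ACGGGCGCAGTCACTCCAACGGGTGCTCTAACTTGGTTAAGGTTAATAGCAGTCGGATCCATGTAATAACTCGGCCCGGTCCCTTTC, running 3'→5'. Reverse for the 5'→3' convention.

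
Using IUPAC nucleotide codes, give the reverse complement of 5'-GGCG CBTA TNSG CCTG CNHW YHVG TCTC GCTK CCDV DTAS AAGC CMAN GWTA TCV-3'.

5'-BGATAWCNTKGGCTTSTAHBHGGMAGCGAGACBDRWDNGCAGGCSNATAVGCGCC-3'

Standard pairs A↔T, G↔C; ambiguity codes pair Y↔R, M↔K, W↔W, S↔S, B↔V, D↔H, N↔N. Complement (CCGCGVATANSCGGACGNDWRDBCAGAGCGAMGGHBHATSTTCGGKTNCWATAGB), then reverse for 5'→3'.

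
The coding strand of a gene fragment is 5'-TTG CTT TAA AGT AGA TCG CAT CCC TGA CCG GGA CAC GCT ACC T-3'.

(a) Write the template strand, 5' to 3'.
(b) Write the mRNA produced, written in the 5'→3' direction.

(a) The template strand is the reverse complement of the coding strand: complement AACGAAATTTCATCTAGCGTAGGGACTGGCCCTGTGCGATGGA, then reverse.
(b) mRNA matches the coding strand with T→U.

(a) 5'-AGGTAGCGTGTCCCGGTCAGGGATGCGATCTACTTTAAAGCAA-3'
(b) 5'-UUGCUUUAAAGUAGAUCGCAUCCCUGACCGGGACACGCUACCU-3'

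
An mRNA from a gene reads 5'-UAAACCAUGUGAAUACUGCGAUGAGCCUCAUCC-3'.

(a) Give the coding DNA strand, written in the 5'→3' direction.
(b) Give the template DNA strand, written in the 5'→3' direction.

(a) The coding strand matches the mRNA with U→T.
(b) The template strand is the reverse complement of the coding strand.

(a) 5'-TAAACCATGTGAATACTGCGATGAGCCTCATCC-3'
(b) 5'-GGATGAGGCTCATCGCAGTATTCACATGGTTTA-3'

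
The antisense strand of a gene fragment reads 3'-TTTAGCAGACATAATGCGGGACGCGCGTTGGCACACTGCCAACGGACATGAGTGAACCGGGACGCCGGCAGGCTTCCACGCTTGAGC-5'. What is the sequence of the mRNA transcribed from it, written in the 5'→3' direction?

5'-AAAUCGUCUGUAUUACGCCCUGCGCGCAACCGUGUGACGGUUGCCUGUACUCACUUGGCCCUGCGGCCGUCCGAAGGUGCGAACUCG-3'

Reading the template 3'→5' as shown, RNA polymerase pairs each base (A→U, T→A, G↔C) to build mRNA 5'→3' directly.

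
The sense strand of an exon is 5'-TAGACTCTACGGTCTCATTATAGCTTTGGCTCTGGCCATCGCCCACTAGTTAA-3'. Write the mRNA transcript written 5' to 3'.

5'-UAGACUCUACGGUCUCAUUAUAGCUUUGGCUCUGGCCAUCGCCCACUAGUUAA-3'

mRNA has the coding-strand sequence with U in place of T.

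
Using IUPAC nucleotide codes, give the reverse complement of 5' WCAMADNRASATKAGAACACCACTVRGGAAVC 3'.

Standard pairs A↔T, G↔C; ambiguity codes pair R↔Y, M↔K, W↔W, S↔S, D↔H, V↔B, N↔N. Complement (WGTKTHNYTSTAMTCTTGTGGTGABYCCTTBG), then reverse for 5'→3'.

5'-GBTTCCYBAGTGGTGTTCTMATSTYNHTKTGW-3'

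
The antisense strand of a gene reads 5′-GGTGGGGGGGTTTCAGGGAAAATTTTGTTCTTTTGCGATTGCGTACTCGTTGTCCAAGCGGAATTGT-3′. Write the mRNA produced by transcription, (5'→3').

5'-ACAAUUCCGCUUGGACAACGAGUACGCAAUCGCAAAAGAACAAAAUUUUCCCUGAAACCCCCCCACC-3'

The mRNA has the sequence of the coding strand (reverse complement of the template) with T→U. Reverse complement of GGTGGGGGGGTTTCAGGGAAAATTTTGTTCTTTTGCGATTGCGTACTCGTTGTCCAAGCGGAATTGT is ACAATTCCGCTTGGACAACGAGTACGCAATCGCAAAAGAACAAAATTTTCCCTGAAACCCCCCCACC; then T→U.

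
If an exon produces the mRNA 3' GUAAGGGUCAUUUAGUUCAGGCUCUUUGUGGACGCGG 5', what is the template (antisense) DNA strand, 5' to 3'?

Written 5'→3' the mRNA is GGCGCAGGUGUUUCUCGGACUUGAUUUACUGGGAAUG, so the coding DNA strand is GGCGCAGGTGTTTCTCGGACTTGATTTACTGGGAATG. The template is its reverse complement.

5'-CATTCCCAGTAAATCAAGTCCGAGAAACACCTGCGCC-3'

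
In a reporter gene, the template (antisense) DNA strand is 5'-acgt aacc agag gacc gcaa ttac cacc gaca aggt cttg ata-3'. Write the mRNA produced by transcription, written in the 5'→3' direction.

5'-UAUCAAGACCUUGUCGGUGGUAAUUGCGGUCCUCUGGUUACGU-3'

RNA polymerase reads the template 3'→5' and synthesizes mRNA 5'→3' by base-pairing (A→U, T→A, G↔C). The complement of the template is TGCATTGGTCTCCTGGCGTTAATGGTGGCTGTTCCAGAACTAT; antiparallel, so 5'→3' the coding strand is TATCAAGACCTTGTCGGTGGTAATTGCGGTCCTCTGGTTACGT. Replace T with U for the mRNA.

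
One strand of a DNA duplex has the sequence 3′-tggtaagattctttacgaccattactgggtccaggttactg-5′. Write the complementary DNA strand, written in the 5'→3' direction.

5'-ACCATTCTAAGAAATGCTGGTAATGACCCAGGTCCAATGAC-3'

The strand is given 3'→5', so its complement runs 5'→3' in the same left-to-right order: pair each base A↔T, G↔C.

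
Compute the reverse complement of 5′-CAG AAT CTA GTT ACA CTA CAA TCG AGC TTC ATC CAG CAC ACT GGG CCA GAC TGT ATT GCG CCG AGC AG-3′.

Complement each base (A↔T, G↔C): GTCTTAGATCAATGTGATGTTAGCTCGAAGTAGGTCGTGTGACCCGGTCTGACATAACGCGGCTCGTC. Then reverse.

5'-CTGCTCGGCGCAATACAGTCTGGCCCAGTGTGCTGGATGAAGCTCGATTGTAGTGTAACTAGATTCTG-3'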